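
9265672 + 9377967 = 18643639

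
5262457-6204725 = -942268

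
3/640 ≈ 0.00469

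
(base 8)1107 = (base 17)205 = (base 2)1001000111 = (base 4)21013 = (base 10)583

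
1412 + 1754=3166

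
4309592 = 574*7508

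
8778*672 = 5898816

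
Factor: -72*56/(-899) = 2^6*3^2*7^1*29^(-1)*31^(-1) = 4032/899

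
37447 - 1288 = 36159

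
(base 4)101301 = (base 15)50c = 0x471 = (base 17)3ff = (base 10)1137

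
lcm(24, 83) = 1992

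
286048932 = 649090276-363041344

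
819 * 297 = 243243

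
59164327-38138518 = 21025809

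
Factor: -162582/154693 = -1 * 2^1 * 3^1 * 11^(-1) * 41^(-1) * 79^1 = -474/451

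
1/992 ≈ 0.00101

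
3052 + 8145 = 11197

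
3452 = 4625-1173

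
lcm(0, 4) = 0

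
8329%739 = 200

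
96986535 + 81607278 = 178593813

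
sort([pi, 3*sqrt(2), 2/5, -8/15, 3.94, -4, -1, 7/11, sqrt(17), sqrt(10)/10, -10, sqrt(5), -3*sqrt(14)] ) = [-3*sqrt(14), -10, -4, -1, -8/15, sqrt(10)/10, 2/5, 7/11, sqrt(5), pi, 3.94, sqrt(17), 3*sqrt(2)] 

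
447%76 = 67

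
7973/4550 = 1139/650 ≈ 1.75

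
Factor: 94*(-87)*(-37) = 2^1*3^1*29^1*37^1*47^1 = 302586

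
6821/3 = 2273 + 2/3 ≈ 2273.67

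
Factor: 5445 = 3^2*5^1*11^2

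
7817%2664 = 2489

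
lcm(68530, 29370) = 205590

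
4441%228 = 109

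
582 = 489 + 93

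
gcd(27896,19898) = 2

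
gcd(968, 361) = 1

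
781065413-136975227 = 644090186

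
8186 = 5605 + 2581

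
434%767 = 434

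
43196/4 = 10799 = 10799.00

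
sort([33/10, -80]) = [-80, 33/10]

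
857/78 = 10 + 77/78 ≈ 10.99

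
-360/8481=-120/2827≈-0.0424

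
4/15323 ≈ 0.000261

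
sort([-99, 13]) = [-99, 13]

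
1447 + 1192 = 2639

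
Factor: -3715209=-1 * 3^2 * 47^1 * 8783^1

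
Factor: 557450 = 2^1*5^2*11149^1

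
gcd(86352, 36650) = 2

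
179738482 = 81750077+97988405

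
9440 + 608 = 10048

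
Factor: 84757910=2^1*5^1*107^1*113^1*701^1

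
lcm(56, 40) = 280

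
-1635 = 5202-6837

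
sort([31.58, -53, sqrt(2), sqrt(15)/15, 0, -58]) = [-58, -53, 0, sqrt(15)/15, sqrt(2), 31.58]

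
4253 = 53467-49214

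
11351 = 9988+1363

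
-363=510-873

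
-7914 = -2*3957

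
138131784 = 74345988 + 63785796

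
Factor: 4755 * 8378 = 2^1 * 3^1 * 5^1 * 59^1 * 71^1 * 317^1 = 39837390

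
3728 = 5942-2214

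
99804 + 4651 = 104455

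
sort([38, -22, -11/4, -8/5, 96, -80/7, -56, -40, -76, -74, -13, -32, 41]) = [-76, -74, -56, -40, -32, -22, -13, -80/7, -11/4, -8/5, 38, 41, 96]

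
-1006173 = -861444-144729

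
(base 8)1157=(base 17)22b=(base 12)43b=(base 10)623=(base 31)k3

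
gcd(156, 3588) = 156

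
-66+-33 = -99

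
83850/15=5590=5590.00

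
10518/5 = 2103 + 3/5 = 2103.60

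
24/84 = 2/7 ≈ 0.286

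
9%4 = 1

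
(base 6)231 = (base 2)1011011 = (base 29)34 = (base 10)91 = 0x5b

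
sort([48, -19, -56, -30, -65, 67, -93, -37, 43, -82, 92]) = [-93, -82, -65, -56, -37, -30, -19, 43, 48, 67, 92]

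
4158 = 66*63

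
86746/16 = 5421 + 5/8 ≈ 5421.63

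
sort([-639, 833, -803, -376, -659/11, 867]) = [-803, -639, -376, -659/11, 833, 867]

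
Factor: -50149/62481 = -1 * 3^(-1) * 11^1 * 47^1 * 59^(-1) * 97^1 * 353^(-1)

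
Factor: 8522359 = 137^1*62207^1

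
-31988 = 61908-93896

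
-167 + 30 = -137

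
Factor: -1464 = -1 * 2^3 * 3^1 * 61^1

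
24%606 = 24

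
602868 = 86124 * 7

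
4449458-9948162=-5498704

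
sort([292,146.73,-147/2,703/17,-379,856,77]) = [-379,-147/2,703/17,77,146.73,292,856]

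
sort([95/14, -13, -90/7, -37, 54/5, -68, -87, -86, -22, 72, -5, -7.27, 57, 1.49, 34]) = [-87, -86, -68, -37, -22, -13, -90/7, -7.27, -5, 1.49, 95/14, 54/5, 34, 57, 72]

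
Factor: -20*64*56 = -1*2^11*5^1*7^1 = -71680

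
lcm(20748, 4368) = 82992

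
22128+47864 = 69992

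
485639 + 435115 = 920754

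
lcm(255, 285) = 4845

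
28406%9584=9238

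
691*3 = 2073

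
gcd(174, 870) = 174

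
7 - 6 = 1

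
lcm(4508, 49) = 4508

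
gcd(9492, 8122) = 2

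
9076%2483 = 1627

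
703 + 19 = 722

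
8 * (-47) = -376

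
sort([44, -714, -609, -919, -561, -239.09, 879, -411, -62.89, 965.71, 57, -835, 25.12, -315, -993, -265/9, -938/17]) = [-993, -919, -835, -714, -609, -561, -411, -315, -239.09, -62.89, -938/17, -265/9, 25.12, 44, 57, 879, 965.71]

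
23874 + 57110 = 80984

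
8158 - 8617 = -459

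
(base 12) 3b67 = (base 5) 204342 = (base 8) 15277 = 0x1abf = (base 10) 6847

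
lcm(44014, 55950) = 3301050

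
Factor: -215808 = -1 * 2^8 * 3^1 * 281^1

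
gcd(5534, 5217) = 1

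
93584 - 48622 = 44962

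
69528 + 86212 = 155740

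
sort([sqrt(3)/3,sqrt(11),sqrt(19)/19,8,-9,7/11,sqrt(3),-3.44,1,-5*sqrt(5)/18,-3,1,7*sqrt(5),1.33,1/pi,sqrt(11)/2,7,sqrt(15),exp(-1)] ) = [-9,-3.44,-3,-5*sqrt(5)/18,sqrt(19)/19,1/pi,exp(-1),sqrt(3)/3,7/11,1,1,1.33,sqrt(11)/2,sqrt(3),sqrt(11),sqrt(15),7,8,7*sqrt(5)] 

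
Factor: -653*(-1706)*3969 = 2^1*3^4*7^2*653^1*853^1 = 4421537442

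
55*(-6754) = -371470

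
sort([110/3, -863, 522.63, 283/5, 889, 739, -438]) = [-863, -438, 110/3, 283/5, 522.63, 739, 889]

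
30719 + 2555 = 33274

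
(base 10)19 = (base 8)23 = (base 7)25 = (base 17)12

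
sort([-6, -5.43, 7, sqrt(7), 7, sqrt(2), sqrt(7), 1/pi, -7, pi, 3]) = [-7, -6, -5.43, 1/pi, sqrt(2), sqrt(7), sqrt(7), 3, pi, 7, 7]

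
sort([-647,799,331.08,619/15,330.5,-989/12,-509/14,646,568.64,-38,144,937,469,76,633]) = [-647,-989/12,-38,-509/14,619/15,76,144,330.5,331.08,469,568.64,633,646,799,937]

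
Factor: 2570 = 2^1*5^1*257^1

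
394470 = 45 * 8766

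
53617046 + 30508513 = 84125559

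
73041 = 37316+35725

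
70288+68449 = 138737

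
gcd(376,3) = 1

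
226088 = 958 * 236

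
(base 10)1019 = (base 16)3fb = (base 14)52b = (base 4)33323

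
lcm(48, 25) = 1200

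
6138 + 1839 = 7977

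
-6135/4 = -1533-3/4 = -1533.75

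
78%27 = 24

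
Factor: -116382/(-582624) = 2^(-4)*3^(-1)*17^(-1)*163^1 = 163/816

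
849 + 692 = 1541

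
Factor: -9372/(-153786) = 2^1*11^1*19^(-2) = 22/361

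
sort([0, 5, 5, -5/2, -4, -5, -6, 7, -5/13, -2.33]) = [-6, -5, -4, -5/2, -2.33, -5/13, 0, 5, 5, 7]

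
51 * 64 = 3264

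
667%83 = 3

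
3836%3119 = 717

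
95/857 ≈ 0.111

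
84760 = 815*104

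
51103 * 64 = 3270592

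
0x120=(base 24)c0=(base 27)ai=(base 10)288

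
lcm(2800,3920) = 19600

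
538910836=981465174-442554338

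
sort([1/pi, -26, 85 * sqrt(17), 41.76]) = [-26, 1/pi, 41.76, 85 * sqrt(17)]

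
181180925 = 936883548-755702623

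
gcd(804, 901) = 1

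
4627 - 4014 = 613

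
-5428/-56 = 1357/14 ≈ 96.93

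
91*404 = 36764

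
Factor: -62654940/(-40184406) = 2^1 * 5^1 * 149^(-1) * 14983^(-1) * 348083^1 = 3480830/2232467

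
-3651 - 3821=-7472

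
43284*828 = 35839152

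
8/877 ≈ 0.00912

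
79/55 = 1 + 24/55 ≈ 1.44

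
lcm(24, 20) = 120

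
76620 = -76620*(-1)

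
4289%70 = 19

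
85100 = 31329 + 53771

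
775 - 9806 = -9031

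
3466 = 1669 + 1797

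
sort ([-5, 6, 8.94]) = [-5, 6, 8.94]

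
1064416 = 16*66526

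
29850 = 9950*3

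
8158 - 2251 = 5907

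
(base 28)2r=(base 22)3h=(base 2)1010011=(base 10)83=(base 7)146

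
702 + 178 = 880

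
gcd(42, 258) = 6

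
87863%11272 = 8959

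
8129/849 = 9 + 488/849 ≈ 9.57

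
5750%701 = 142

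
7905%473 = 337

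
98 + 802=900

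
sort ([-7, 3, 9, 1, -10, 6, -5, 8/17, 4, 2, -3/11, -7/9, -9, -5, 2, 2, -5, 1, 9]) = [-10, -9, -7, -5, -5, -5, -7/9, -3/11, 8/17, 1, 1, 2, 2, 2, 3, 4, 6, 9, 9]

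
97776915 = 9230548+88546367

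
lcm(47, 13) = 611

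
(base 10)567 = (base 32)hn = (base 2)1000110111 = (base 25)mh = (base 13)348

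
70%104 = 70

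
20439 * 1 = 20439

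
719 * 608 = 437152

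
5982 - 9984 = -4002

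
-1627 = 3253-4880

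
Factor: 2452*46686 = 2^3*3^1*31^1*251^1*613^1 = 114474072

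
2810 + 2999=5809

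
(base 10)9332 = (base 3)110210122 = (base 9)13718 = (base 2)10010001110100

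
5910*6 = 35460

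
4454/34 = 131 = 131.00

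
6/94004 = 3/47002≈0.0000638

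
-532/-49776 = 133/12444≈0.0107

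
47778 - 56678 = -8900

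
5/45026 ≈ 0.000111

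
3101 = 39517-36416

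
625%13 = 1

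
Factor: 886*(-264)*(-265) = 2^4*3^1*5^1*11^1*53^1*443^1 = 61984560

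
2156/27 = 79 + 23/27 ≈ 79.85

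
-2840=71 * (-40)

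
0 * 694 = 0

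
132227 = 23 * 5749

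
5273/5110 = 1 + 163/5110 ≈ 1.03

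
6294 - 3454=2840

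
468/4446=2/19 ≈ 0.105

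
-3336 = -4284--948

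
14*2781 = 38934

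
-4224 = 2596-6820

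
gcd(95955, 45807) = 3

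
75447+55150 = 130597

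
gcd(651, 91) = 7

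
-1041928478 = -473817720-568110758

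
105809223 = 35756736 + 70052487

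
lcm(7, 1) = 7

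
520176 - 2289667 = -1769491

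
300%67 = 32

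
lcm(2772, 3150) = 69300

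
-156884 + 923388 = 766504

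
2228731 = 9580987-7352256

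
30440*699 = 21277560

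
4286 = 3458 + 828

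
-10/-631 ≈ 0.0158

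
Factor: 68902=2^1*47^1*733^1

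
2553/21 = 121 + 4/7 ≈ 121.57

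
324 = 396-72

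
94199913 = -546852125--641052038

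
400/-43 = -9-13/43 ≈ -9.30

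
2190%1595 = 595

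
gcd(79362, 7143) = 3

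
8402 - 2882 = 5520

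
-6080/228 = -26 - 2/3 ≈ -26.67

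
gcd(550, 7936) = 2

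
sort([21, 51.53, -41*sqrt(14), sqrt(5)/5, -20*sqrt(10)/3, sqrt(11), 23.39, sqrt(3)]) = [-41*sqrt(14), -20*sqrt(10)/3, sqrt(5)/5, sqrt(3), sqrt(11), 21, 23.39, 51.53]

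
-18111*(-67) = 1213437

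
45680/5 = 9136 = 9136.00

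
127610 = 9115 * 14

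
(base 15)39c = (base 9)1113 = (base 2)1100110110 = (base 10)822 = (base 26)15g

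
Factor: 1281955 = 5^1*256391^1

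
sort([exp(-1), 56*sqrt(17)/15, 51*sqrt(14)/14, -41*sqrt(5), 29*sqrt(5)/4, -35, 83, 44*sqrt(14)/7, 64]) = [-41*sqrt(5), -35, exp(-1), 51*sqrt(14)/14, 56*sqrt(17)/15, 29*sqrt(5)/4, 44*sqrt(14)/7, 64, 83]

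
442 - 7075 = -6633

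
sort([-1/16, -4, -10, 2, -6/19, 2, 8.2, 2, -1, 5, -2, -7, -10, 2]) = [-10, -10, -7, -4, -2, -1, -6/19, -1/16, 2, 2, 2, 2, 5, 8.2]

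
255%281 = 255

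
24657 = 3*8219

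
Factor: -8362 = -1 * 2^1 * 37^1 * 113^1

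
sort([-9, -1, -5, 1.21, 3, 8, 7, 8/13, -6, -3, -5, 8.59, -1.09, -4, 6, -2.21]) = [-9, -6, -5, -5, -4, -3, -2.21, -1.09, -1, 8/13, 1.21, 3, 6, 7, 8, 8.59]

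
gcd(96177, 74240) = 1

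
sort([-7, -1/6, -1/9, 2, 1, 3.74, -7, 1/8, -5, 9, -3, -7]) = [-7, -7, -7, -5, -3, -1/6, -1/9, 1/8, 1, 2, 3.74, 9]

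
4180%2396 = 1784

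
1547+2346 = 3893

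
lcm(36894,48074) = 1586442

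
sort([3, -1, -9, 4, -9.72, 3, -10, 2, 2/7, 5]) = [-10, -9.72, -9, -1, 2/7, 2, 3, 3, 4, 5]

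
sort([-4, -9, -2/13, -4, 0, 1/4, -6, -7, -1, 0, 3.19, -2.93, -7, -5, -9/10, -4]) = [-9, -7, -7, -6, -5, -4, -4, -4, -2.93, -1, -9/10, -2/13, 0, 0, 1/4, 3.19]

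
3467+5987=9454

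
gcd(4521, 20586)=3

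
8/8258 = 4/4129 ≈ 0.000969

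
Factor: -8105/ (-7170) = 2^ (-1) * 3^ (-1) * 239^ (-1) * 1621^1 = 1621/1434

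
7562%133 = 114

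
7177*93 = 667461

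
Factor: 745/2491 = 5^1*47^(-1)*53^(-1)*149^1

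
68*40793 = 2773924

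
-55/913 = -5/83 ≈ -0.0602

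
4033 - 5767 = -1734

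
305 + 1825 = 2130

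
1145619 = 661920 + 483699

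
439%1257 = 439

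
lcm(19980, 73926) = 739260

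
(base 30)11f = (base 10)945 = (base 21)230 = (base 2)1110110001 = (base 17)34a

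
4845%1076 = 541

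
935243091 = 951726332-16483241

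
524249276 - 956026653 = -431777377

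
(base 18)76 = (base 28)4k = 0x84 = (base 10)132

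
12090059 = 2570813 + 9519246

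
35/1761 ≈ 0.0199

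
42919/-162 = -264 - 151/162≈-264.93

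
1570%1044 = 526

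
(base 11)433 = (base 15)24a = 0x208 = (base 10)520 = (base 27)j7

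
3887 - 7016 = -3129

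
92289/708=130+83/236 ≈ 130.35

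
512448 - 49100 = 463348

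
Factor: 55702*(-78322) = -1*2^2*27851^1*39161^1 = -4362692044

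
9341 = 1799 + 7542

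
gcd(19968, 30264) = 312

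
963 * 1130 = 1088190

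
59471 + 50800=110271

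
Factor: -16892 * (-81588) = 2^4 * 3^1 * 13^1 * 41^1 * 103^1 * 523^1 = 1378184496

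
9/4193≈0.00215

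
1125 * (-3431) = -3859875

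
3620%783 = 488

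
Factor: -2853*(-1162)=2^1*3^2*7^1*83^1*317^1=3315186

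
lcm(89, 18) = 1602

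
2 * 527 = 1054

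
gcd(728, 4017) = 13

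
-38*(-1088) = 41344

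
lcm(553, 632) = 4424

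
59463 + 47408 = 106871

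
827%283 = 261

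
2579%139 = 77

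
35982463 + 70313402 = 106295865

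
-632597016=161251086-793848102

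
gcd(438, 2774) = 146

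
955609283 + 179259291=1134868574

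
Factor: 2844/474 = 2^1*3^1 = 6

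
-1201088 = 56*(-21448) 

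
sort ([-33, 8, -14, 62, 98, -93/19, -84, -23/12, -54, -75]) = [-84, -75, -54, -33, -14, -93/19, -23/12, 8, 62, 98]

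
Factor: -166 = -1 * 2^1 * 83^1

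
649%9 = 1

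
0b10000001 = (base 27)4l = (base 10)129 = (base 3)11210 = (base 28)4h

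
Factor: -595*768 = -1*2^8*3^1*5^1*7^1*17^1 = -456960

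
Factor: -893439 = -1*3^2*37^1*2683^1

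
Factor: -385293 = -1*3^1*128431^1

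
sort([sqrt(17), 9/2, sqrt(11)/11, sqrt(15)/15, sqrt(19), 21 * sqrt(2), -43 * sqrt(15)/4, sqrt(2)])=[-43 * sqrt(15)/4, sqrt(15)/15, sqrt(11)/11, sqrt(2), sqrt(17), sqrt(19), 9/2, 21 * sqrt(2)]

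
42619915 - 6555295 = 36064620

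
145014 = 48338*3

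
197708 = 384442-186734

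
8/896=1/112 ≈ 0.00893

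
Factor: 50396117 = 389^1*129553^1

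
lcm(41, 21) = 861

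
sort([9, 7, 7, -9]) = [-9, 7, 7, 9]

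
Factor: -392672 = -1 * 2^5 * 7^1 * 1753^1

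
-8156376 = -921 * 8856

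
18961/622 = 30 + 301/622 ≈ 30.48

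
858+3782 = 4640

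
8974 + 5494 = 14468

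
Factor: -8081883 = -1*3^3*299329^1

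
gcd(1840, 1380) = 460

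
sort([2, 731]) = [2, 731]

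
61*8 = 488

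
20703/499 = 41 + 244/499 ≈ 41.49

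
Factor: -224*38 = -1*2^6*7^1*19^1 = -8512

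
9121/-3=-3040 - 1/3 ≈ -3040.33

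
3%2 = 1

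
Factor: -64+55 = -1 * 3^2 = -9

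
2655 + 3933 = 6588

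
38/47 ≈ 0.809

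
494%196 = 102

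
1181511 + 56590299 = 57771810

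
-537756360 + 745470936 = 207714576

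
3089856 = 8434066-5344210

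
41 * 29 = 1189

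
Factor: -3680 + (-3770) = -1 * 2^1 * 5^2 * 149^1 = -7450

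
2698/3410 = 1349/1705 ≈ 0.791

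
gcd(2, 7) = 1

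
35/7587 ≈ 0.00461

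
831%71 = 50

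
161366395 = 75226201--86140194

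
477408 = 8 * 59676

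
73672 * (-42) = -3094224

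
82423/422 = 195+133/422 ≈ 195.32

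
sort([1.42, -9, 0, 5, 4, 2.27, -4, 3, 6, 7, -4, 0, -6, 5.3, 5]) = [-9, -6, -4, -4, 0, 0, 1.42, 2.27, 3, 4, 5, 5, 5.3, 6, 7]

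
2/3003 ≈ 0.000666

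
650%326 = 324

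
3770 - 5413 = -1643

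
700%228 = 16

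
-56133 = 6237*(-9)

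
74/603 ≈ 0.123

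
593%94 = 29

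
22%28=22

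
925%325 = 275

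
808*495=399960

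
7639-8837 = -1198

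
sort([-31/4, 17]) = [-31/4, 17]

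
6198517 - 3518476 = 2680041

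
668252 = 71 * 9412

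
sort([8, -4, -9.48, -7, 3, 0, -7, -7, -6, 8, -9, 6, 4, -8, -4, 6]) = [-9.48, -9, -8, -7, -7, -7, -6, -4, -4, 0, 3, 4, 6, 6, 8, 8]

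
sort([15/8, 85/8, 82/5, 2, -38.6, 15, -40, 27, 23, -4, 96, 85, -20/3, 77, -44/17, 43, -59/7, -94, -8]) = [-94, -40, -38.6, -59/7, -8, -20/3, -4, -44/17, 15/8, 2, 85/8, 15, 82/5, 23, 27, 43, 77, 85, 96]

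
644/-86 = -7-21/43 ≈ -7.49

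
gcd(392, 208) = 8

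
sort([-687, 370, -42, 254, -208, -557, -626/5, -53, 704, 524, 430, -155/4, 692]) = [-687, -557, -208, -626/5, -53, -42, -155/4, 254, 370, 430, 524, 692, 704]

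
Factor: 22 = 2^1*11^1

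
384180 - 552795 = -168615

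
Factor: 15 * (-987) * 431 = -1 * 3^2 * 5^1 * 7^1 * 47^1 * 431^1 = -6380955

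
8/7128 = 1/891 ≈ 0.00112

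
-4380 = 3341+-7721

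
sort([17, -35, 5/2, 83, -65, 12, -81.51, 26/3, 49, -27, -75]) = [-81.51, -75, -65, -35, -27, 5/2, 26/3, 12, 17, 49, 83]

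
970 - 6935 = -5965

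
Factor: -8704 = -1*2^9*17^1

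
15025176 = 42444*354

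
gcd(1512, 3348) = 108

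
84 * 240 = 20160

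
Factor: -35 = -1*5^1*7^1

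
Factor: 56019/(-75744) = -1 * 2^(-5) * 3^(-1) * 71^1 = -71/96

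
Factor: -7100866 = -1*2^1*17^1*457^2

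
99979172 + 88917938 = 188897110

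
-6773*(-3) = 20319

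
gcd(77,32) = 1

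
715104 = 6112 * 117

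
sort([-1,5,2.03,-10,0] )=[-10,-1,0,2.03,5] 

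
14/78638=1/5617 ≈ 0.000178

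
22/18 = 11/9 ≈ 1.22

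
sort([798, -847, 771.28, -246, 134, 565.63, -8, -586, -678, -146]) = [-847, -678, -586, -246, -146, -8, 134, 565.63, 771.28, 798]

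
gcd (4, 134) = 2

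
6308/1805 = 332/95 ≈ 3.49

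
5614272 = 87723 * 64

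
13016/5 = 2603 + 1/5 = 2603.20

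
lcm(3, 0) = 0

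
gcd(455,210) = 35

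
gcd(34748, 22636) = 4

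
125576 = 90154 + 35422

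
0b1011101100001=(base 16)1761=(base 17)13c1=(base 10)5985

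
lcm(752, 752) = 752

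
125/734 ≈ 0.170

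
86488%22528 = 18904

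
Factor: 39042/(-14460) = -1 * 2^(-1) * 3^3 * 5^(-1) = -27/10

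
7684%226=0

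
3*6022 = 18066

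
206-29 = 177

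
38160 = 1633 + 36527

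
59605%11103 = 4090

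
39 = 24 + 15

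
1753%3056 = 1753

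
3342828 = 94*35562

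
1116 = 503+613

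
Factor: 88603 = 251^1 * 353^1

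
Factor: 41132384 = 2^5 * 17^1 * 75611^1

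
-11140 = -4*2785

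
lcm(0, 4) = 0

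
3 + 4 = 7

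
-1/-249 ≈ 0.00402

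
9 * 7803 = 70227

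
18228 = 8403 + 9825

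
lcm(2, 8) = 8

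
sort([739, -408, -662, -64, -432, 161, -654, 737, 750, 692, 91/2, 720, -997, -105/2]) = [-997, -662, -654, -432, -408, -64, -105/2, 91/2, 161, 692, 720, 737, 739, 750]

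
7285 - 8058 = -773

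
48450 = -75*(-646)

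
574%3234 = 574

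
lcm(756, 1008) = 3024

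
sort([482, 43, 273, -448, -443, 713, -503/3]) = [-448, -443, -503/3, 43, 273, 482, 713]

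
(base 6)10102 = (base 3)1211102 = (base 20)36e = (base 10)1334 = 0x536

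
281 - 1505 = -1224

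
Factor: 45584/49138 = 2^3*7^1*11^1*37^1*79^(-1)*311^(-1) = 22792/24569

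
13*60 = 780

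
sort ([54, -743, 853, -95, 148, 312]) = [-743, -95, 54, 148, 312, 853]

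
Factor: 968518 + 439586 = 2^3*3^4*41^1*53^1 = 1408104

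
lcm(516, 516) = 516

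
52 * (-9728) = -505856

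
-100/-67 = 1 + 33/67 ≈ 1.49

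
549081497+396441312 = 945522809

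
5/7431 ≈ 0.000673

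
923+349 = 1272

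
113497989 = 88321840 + 25176149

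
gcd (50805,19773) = 9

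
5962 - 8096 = -2134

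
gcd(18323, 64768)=1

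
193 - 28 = 165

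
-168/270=-28/45 ≈ -0.622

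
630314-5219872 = -4589558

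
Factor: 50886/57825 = 2^1*5^(-2)*11^1 = 22/25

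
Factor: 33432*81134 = 2^4*3^1*7^1*113^1*199^1*359^1 = 2712471888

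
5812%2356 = 1100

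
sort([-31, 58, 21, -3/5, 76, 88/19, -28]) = [-31, -28, -3/5, 88/19, 21, 58, 76]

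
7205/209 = 34 + 9/19 ≈ 34.47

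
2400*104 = 249600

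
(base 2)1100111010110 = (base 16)19d6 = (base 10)6614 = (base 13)301a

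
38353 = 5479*7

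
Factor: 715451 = 11^1 * 193^1 * 337^1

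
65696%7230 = 626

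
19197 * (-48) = -921456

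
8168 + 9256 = 17424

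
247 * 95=23465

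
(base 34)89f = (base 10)9569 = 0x2561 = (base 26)e41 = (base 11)720a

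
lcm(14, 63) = 126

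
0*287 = 0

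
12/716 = 3/179 ≈ 0.0168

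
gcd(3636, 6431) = 1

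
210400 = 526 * 400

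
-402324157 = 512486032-914810189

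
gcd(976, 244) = 244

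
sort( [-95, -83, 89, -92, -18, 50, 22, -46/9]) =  [-95, -92, -83, -18, -46/9, 22, 50, 89]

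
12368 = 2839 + 9529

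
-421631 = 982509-1404140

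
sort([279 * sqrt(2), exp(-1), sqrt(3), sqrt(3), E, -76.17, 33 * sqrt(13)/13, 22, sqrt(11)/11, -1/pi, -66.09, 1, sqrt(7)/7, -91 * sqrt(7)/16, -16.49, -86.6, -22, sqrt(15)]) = [-86.6, -76.17, -66.09, -22, -16.49, -91 * sqrt(7)/16, -1/pi, sqrt(11)/11, exp(-1), sqrt(7)/7, 1, sqrt(3), sqrt(3), E, sqrt(15), 33 * sqrt(13)/13, 22, 279 * sqrt(2)]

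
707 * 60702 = 42916314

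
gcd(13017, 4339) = 4339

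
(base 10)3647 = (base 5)104042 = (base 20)927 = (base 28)4i7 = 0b111000111111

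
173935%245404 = 173935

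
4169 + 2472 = 6641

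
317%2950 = 317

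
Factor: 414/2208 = 2^(-4)*3^1 = 3/16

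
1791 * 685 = 1226835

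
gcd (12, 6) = 6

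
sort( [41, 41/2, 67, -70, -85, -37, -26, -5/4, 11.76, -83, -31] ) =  [-85, -83, -70, -37, -31, -26, -5/4, 11.76, 41/2, 41, 67] 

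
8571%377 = 277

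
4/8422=2/4211 ≈ 0.000475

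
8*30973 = 247784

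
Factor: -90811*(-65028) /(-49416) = -1*2^(-1)*7^1*29^(-1)*71^(-1)*5419^1*12973^1 = -492104809/4118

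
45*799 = 35955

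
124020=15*8268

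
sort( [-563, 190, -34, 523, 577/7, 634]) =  [-563, -34, 577/7, 190, 523, 634]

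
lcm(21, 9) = 63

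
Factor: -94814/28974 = -1 * 3^(-1) * 11^(-1) * 439^(-1) * 47407^1 = -47407/14487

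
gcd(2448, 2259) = 9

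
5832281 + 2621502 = 8453783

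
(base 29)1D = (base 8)52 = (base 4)222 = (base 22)1K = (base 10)42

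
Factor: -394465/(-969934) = 2^(-1) * 5^1 * 7^(-1) * 29^(-1) * 2389^(-1) * 78893^1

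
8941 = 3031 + 5910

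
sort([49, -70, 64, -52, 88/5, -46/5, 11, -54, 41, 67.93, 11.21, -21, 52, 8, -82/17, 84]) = [-70, -54, -52, -21, -46/5, -82/17, 8, 11, 11.21, 88/5, 41, 49, 52, 64, 67.93, 84]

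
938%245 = 203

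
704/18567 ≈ 0.0379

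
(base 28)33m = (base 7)10111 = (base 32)2cq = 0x99a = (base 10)2458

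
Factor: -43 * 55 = -1 * 5^1 * 11^1 * 43^1 = -2365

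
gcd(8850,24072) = 354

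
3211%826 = 733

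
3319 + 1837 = 5156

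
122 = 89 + 33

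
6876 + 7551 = 14427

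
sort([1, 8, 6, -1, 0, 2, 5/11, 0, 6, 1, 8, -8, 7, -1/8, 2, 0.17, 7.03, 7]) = [-8, -1, -1/8, 0, 0, 0.17, 5/11, 1, 1, 2, 2, 6, 6, 7, 7, 7.03, 8, 8]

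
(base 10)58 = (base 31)1r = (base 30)1s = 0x3a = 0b111010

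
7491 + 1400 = 8891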